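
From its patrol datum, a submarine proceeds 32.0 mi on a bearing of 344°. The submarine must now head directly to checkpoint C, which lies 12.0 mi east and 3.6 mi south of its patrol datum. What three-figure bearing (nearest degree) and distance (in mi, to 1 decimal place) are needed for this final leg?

Leg 1 (344°, 32.0 mi): east 32.0 sin 344° = -8.82, north 32.0 cos 344° = 30.76
Current position: (-8.82, 30.76). Target: (12.0, -3.6). Remaining: Δeast = 20.82, Δnorth = -34.36.
Bearing = atan2(20.82, -34.36) mod 360° = 148.79°; distance = √((20.82)² + (-34.36)²) = 40.176 mi.

149°, 40.2 mi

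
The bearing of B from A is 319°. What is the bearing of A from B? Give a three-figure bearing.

139°

Back-bearing = 319° − 180° = 139°.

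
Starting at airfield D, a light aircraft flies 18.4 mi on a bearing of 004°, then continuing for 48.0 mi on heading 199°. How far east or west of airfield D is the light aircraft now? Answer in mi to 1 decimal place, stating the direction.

14.3 mi west

Leg 1 (004°, 18.4 mi): east 18.4 sin 4° = 1.28, north 18.4 cos 4° = 18.36
Leg 2 (199°, 48.0 mi): east 48.0 sin 199° = -15.63, north 48.0 cos 199° = -45.38
Net east component: -14.34 mi.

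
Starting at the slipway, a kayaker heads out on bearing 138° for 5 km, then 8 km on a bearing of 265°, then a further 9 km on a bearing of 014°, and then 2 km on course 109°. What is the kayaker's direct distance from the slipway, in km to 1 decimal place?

3.7 km

Leg 1 (138°, 5 km): east 5 sin 138° = 3.35, north 5 cos 138° = -3.72
Leg 2 (265°, 8 km): east 8 sin 265° = -7.97, north 8 cos 265° = -0.70
Leg 3 (014°, 9 km): east 9 sin 14° = 2.18, north 9 cos 14° = 8.73
Leg 4 (109°, 2 km): east 2 sin 109° = 1.89, north 2 cos 109° = -0.65
Net: -0.56 east, 3.67 north. Distance = √((-0.56)² + (3.67)²) = 3.710 km.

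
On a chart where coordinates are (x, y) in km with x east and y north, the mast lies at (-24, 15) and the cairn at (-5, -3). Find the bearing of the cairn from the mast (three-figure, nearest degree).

Δeast = -5 − -24 = 19.00; Δnorth = -3 − 15 = -18.00.
Bearing = atan2(Δeast, Δnorth) mod 360° = 133.45° ≈ 133°.

133°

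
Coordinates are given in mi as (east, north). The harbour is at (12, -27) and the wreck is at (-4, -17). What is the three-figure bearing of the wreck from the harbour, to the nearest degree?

Δeast = -4 − 12 = -16.00; Δnorth = -17 − -27 = 10.00.
Bearing = atan2(Δeast, Δnorth) mod 360° = 302.01° ≈ 302°.

302°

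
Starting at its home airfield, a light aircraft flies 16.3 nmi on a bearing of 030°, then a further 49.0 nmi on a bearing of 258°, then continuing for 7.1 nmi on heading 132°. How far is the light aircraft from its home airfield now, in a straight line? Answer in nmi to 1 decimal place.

34.5 nmi

Leg 1 (030°, 16.3 nmi): east 16.3 sin 30° = 8.15, north 16.3 cos 30° = 14.12
Leg 2 (258°, 49.0 nmi): east 49.0 sin 258° = -47.93, north 49.0 cos 258° = -10.19
Leg 3 (132°, 7.1 nmi): east 7.1 sin 132° = 5.28, north 7.1 cos 132° = -4.75
Net: -34.50 east, -0.82 north. Distance = √((-34.50)² + (-0.82)²) = 34.513 nmi.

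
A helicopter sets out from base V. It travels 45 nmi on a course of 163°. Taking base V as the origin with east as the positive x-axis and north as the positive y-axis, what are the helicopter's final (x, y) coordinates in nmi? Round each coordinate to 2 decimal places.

(13.16, -43.03)

Leg 1 (163°, 45 nmi): east 45 sin 163° = 13.16, north 45 cos 163° = -43.03
Summing: 13.16 nmi east, -43.03 nmi north → (13.16, -43.03).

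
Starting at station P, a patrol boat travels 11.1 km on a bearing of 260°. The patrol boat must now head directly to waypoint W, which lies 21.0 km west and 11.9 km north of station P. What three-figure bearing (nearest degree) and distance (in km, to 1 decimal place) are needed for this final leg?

324°, 17.1 km

Leg 1 (260°, 11.1 km): east 11.1 sin 260° = -10.93, north 11.1 cos 260° = -1.93
Current position: (-10.93, -1.93). Target: (-21.0, 11.9). Remaining: Δeast = -10.07, Δnorth = 13.83.
Bearing = atan2(-10.07, 13.83) mod 360° = 323.94°; distance = √((-10.07)² + (13.83)²) = 17.105 km.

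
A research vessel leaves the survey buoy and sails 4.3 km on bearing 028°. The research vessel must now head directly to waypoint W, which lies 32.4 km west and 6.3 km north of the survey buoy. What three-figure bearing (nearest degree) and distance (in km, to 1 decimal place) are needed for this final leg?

Leg 1 (028°, 4.3 km): east 4.3 sin 28° = 2.02, north 4.3 cos 28° = 3.80
Current position: (2.02, 3.80). Target: (-32.4, 6.3). Remaining: Δeast = -34.42, Δnorth = 2.50.
Bearing = atan2(-34.42, 2.50) mod 360° = 274.16°; distance = √((-34.42)² + (2.50)²) = 34.510 km.

274°, 34.5 km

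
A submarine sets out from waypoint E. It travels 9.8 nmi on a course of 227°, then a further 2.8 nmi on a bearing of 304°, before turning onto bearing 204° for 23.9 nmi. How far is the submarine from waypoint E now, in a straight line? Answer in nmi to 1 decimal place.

33.1 nmi

Leg 1 (227°, 9.8 nmi): east 9.8 sin 227° = -7.17, north 9.8 cos 227° = -6.68
Leg 2 (304°, 2.8 nmi): east 2.8 sin 304° = -2.32, north 2.8 cos 304° = 1.57
Leg 3 (204°, 23.9 nmi): east 23.9 sin 204° = -9.72, north 23.9 cos 204° = -21.83
Net: -19.21 east, -26.95 north. Distance = √((-19.21)² + (-26.95)²) = 33.097 nmi.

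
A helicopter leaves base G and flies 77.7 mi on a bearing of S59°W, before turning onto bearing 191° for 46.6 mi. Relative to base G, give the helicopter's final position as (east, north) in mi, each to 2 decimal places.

Leg 1 (S59°W, 77.7 mi): east 77.7 sin 239° = -66.60, north 77.7 cos 239° = -40.02
Leg 2 (191°, 46.6 mi): east 46.6 sin 191° = -8.89, north 46.6 cos 191° = -45.74
Summing: -75.49 mi east, -85.76 mi north → (-75.49, -85.76).

(-75.49, -85.76)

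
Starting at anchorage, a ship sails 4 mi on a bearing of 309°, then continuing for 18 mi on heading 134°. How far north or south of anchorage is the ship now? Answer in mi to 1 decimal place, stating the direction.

10.0 mi south

Leg 1 (309°, 4 mi): east 4 sin 309° = -3.11, north 4 cos 309° = 2.52
Leg 2 (134°, 18 mi): east 18 sin 134° = 12.95, north 18 cos 134° = -12.50
Net north component: -9.99 mi.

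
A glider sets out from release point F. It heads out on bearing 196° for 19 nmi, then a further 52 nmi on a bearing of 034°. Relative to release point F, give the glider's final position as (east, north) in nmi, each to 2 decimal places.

Leg 1 (196°, 19 nmi): east 19 sin 196° = -5.24, north 19 cos 196° = -18.26
Leg 2 (034°, 52 nmi): east 52 sin 34° = 29.08, north 52 cos 34° = 43.11
Summing: 23.84 nmi east, 24.85 nmi north → (23.84, 24.85).

(23.84, 24.85)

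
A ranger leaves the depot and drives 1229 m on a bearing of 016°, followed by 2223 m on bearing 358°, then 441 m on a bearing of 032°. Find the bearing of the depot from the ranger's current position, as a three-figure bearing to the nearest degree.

Leg 1 (016°, 1229 m): east 1229 sin 16° = 338.76, north 1229 cos 16° = 1181.39
Leg 2 (358°, 2223 m): east 2223 sin 358° = -77.58, north 2223 cos 358° = 2221.65
Leg 3 (032°, 441 m): east 441 sin 32° = 233.69, north 441 cos 32° = 373.99
Net displacement: 494.87 east, 3777.03 north. Direction back to start is (-494.87, -3777.03): bearing = atan2(-494.87, -3777.03) mod 360° = 187.46° ≈ 187°.

187°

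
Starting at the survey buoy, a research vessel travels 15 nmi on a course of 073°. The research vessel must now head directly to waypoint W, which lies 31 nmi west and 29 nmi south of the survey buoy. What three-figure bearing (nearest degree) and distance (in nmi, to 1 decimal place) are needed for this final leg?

234°, 56.3 nmi

Leg 1 (073°, 15 nmi): east 15 sin 73° = 14.34, north 15 cos 73° = 4.39
Current position: (14.34, 4.39). Target: (-31, -29). Remaining: Δeast = -45.34, Δnorth = -33.39.
Bearing = atan2(-45.34, -33.39) mod 360° = 233.64°; distance = √((-45.34)² + (-33.39)²) = 56.309 nmi.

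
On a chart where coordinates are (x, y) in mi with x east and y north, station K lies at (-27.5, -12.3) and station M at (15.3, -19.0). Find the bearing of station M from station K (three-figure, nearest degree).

099°

Δeast = 15.3 − -27.5 = 42.80; Δnorth = -19.0 − -12.3 = -6.70.
Bearing = atan2(Δeast, Δnorth) mod 360° = 98.90° ≈ 099°.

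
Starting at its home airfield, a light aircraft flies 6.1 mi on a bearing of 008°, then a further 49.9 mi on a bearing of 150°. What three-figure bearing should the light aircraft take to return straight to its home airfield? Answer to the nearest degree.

Leg 1 (008°, 6.1 mi): east 6.1 sin 8° = 0.85, north 6.1 cos 8° = 6.04
Leg 2 (150°, 49.9 mi): east 49.9 sin 150° = 24.95, north 49.9 cos 150° = -43.21
Net displacement: 25.80 east, -37.17 north. Direction back to start is (-25.80, 37.17): bearing = atan2(-25.80, 37.17) mod 360° = 325.24° ≈ 325°.

325°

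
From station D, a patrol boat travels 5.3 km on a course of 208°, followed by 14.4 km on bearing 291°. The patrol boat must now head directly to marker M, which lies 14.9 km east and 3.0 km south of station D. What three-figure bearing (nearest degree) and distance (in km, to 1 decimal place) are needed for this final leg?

Leg 1 (208°, 5.3 km): east 5.3 sin 208° = -2.49, north 5.3 cos 208° = -4.68
Leg 2 (291°, 14.4 km): east 14.4 sin 291° = -13.44, north 14.4 cos 291° = 5.16
Current position: (-15.93, 0.48). Target: (14.9, -3.0). Remaining: Δeast = 30.83, Δnorth = -3.48.
Bearing = atan2(30.83, -3.48) mod 360° = 96.44°; distance = √((30.83)² + (-3.48)²) = 31.028 km.

096°, 31.0 km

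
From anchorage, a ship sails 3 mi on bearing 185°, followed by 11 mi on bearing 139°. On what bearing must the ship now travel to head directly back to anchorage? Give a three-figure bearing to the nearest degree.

Leg 1 (185°, 3 mi): east 3 sin 185° = -0.26, north 3 cos 185° = -2.99
Leg 2 (139°, 11 mi): east 11 sin 139° = 7.22, north 11 cos 139° = -8.30
Net displacement: 6.96 east, -11.29 north. Direction back to start is (-6.96, 11.29): bearing = atan2(-6.96, 11.29) mod 360° = 328.37° ≈ 328°.

328°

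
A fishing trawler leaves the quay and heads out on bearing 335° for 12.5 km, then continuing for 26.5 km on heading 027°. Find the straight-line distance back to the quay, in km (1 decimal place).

35.6 km

Leg 1 (335°, 12.5 km): east 12.5 sin 335° = -5.28, north 12.5 cos 335° = 11.33
Leg 2 (027°, 26.5 km): east 26.5 sin 27° = 12.03, north 26.5 cos 27° = 23.61
Net: 6.75 east, 34.94 north. Distance = √((6.75)² + (34.94)²) = 35.586 km.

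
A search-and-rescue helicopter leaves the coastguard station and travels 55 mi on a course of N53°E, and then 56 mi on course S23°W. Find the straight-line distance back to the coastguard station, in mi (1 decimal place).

Leg 1 (N53°E, 55 mi): east 55 sin 53° = 43.92, north 55 cos 53° = 33.10
Leg 2 (S23°W, 56 mi): east 56 sin 203° = -21.88, north 56 cos 203° = -51.55
Net: 22.04 east, -18.45 north. Distance = √((22.04)² + (-18.45)²) = 28.745 mi.

28.7 mi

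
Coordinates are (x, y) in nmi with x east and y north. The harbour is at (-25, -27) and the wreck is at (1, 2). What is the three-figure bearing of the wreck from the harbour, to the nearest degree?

042°

Δeast = 1 − -25 = 26.00; Δnorth = 2 − -27 = 29.00.
Bearing = atan2(Δeast, Δnorth) mod 360° = 41.88° ≈ 042°.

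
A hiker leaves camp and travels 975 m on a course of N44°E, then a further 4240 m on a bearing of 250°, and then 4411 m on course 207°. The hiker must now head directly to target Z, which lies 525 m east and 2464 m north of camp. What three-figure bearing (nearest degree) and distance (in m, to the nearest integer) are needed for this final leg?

039°, 9223 m

Leg 1 (N44°E, 975 m): east 975 sin 44° = 677.29, north 975 cos 44° = 701.36
Leg 2 (250°, 4240 m): east 4240 sin 250° = -3984.30, north 4240 cos 250° = -1450.17
Leg 3 (207°, 4411 m): east 4411 sin 207° = -2002.55, north 4411 cos 207° = -3930.23
Current position: (-5309.56, -4679.04). Target: (525, 2464). Remaining: Δeast = 5834.56, Δnorth = 7143.04.
Bearing = atan2(5834.56, 7143.04) mod 360° = 39.24°; distance = √((5834.56)² + (7143.04)²) = 9223.072 m.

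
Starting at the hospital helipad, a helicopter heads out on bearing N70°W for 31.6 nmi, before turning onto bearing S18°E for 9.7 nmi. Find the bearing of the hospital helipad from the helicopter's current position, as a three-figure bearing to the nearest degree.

093°

Leg 1 (N70°W, 31.6 nmi): east 31.6 sin 290° = -29.69, north 31.6 cos 290° = 10.81
Leg 2 (S18°E, 9.7 nmi): east 9.7 sin 162° = 3.00, north 9.7 cos 162° = -9.23
Net displacement: -26.70 east, 1.58 north. Direction back to start is (26.70, -1.58): bearing = atan2(26.70, -1.58) mod 360° = 93.39° ≈ 093°.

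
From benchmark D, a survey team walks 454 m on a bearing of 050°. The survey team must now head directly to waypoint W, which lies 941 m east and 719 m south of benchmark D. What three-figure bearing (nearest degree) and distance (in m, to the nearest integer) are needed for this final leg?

Leg 1 (050°, 454 m): east 454 sin 50° = 347.78, north 454 cos 50° = 291.83
Current position: (347.78, 291.83). Target: (941, -719). Remaining: Δeast = 593.22, Δnorth = -1010.83.
Bearing = atan2(593.22, -1010.83) mod 360° = 149.59°; distance = √((593.22)² + (-1010.83)²) = 1172.038 m.

150°, 1172 m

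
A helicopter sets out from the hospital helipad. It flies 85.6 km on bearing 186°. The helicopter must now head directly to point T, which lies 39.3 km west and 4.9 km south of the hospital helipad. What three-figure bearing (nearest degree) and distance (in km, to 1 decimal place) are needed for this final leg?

339°, 85.8 km

Leg 1 (186°, 85.6 km): east 85.6 sin 186° = -8.95, north 85.6 cos 186° = -85.13
Current position: (-8.95, -85.13). Target: (-39.3, -4.9). Remaining: Δeast = -30.35, Δnorth = 80.23.
Bearing = atan2(-30.35, 80.23) mod 360° = 339.28°; distance = √((-30.35)² + (80.23)²) = 85.780 km.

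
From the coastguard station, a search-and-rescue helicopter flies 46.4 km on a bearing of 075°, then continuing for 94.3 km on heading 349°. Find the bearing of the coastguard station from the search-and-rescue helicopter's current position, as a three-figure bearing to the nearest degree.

Leg 1 (075°, 46.4 km): east 46.4 sin 75° = 44.82, north 46.4 cos 75° = 12.01
Leg 2 (349°, 94.3 km): east 94.3 sin 349° = -17.99, north 94.3 cos 349° = 92.57
Net displacement: 26.83 east, 104.58 north. Direction back to start is (-26.83, -104.58): bearing = atan2(-26.83, -104.58) mod 360° = 194.39° ≈ 194°.

194°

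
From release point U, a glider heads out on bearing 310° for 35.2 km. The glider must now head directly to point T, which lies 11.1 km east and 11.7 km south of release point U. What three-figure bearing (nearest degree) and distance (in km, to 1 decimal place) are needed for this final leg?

132°, 51.3 km

Leg 1 (310°, 35.2 km): east 35.2 sin 310° = -26.96, north 35.2 cos 310° = 22.63
Current position: (-26.96, 22.63). Target: (11.1, -11.7). Remaining: Δeast = 38.06, Δnorth = -34.33.
Bearing = atan2(38.06, -34.33) mod 360° = 132.04°; distance = √((38.06)² + (-34.33)²) = 51.256 km.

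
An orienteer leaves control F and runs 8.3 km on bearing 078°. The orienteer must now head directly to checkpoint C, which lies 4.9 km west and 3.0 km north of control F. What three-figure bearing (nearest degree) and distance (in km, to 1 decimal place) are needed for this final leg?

Leg 1 (078°, 8.3 km): east 8.3 sin 78° = 8.12, north 8.3 cos 78° = 1.73
Current position: (8.12, 1.73). Target: (-4.9, 3.0). Remaining: Δeast = -13.02, Δnorth = 1.27.
Bearing = atan2(-13.02, 1.27) mod 360° = 275.59°; distance = √((-13.02)² + (1.27)²) = 13.081 km.

276°, 13.1 km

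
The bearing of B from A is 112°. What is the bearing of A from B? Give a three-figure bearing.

Back-bearing = 112° + 180° = 292°.

292°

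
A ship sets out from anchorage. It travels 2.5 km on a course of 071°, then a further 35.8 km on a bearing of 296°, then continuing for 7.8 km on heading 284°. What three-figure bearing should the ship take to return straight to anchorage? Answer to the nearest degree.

Leg 1 (071°, 2.5 km): east 2.5 sin 71° = 2.36, north 2.5 cos 71° = 0.81
Leg 2 (296°, 35.8 km): east 35.8 sin 296° = -32.18, north 35.8 cos 296° = 15.69
Leg 3 (284°, 7.8 km): east 7.8 sin 284° = -7.57, north 7.8 cos 284° = 1.89
Net displacement: -37.38 east, 18.39 north. Direction back to start is (37.38, -18.39): bearing = atan2(37.38, -18.39) mod 360° = 116.20° ≈ 116°.

116°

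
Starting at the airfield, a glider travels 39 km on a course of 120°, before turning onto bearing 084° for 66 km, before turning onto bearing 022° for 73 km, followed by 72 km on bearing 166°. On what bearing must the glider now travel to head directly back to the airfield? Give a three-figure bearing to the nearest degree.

Leg 1 (120°, 39 km): east 39 sin 120° = 33.77, north 39 cos 120° = -19.50
Leg 2 (084°, 66 km): east 66 sin 84° = 65.64, north 66 cos 84° = 6.90
Leg 3 (022°, 73 km): east 73 sin 22° = 27.35, north 73 cos 22° = 67.68
Leg 4 (166°, 72 km): east 72 sin 166° = 17.42, north 72 cos 166° = -69.86
Net displacement: 144.18 east, -14.78 north. Direction back to start is (-144.18, 14.78): bearing = atan2(-144.18, 14.78) mod 360° = 275.85° ≈ 276°.

276°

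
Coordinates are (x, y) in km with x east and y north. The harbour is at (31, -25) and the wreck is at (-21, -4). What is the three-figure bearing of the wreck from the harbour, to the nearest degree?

292°

Δeast = -21 − 31 = -52.00; Δnorth = -4 − -25 = 21.00.
Bearing = atan2(Δeast, Δnorth) mod 360° = 291.99° ≈ 292°.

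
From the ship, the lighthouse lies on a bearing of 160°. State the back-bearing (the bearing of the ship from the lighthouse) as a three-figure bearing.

340°

Back-bearing = 160° + 180° = 340°.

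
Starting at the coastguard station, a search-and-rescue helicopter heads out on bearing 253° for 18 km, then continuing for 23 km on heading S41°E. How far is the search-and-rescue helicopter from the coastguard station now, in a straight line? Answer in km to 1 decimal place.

22.7 km

Leg 1 (253°, 18 km): east 18 sin 253° = -17.21, north 18 cos 253° = -5.26
Leg 2 (S41°E, 23 km): east 23 sin 139° = 15.09, north 23 cos 139° = -17.36
Net: -2.12 east, -22.62 north. Distance = √((-2.12)² + (-22.62)²) = 22.721 km.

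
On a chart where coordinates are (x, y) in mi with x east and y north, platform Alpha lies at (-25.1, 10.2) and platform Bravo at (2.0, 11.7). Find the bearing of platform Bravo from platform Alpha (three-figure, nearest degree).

Δeast = 2.0 − -25.1 = 27.10; Δnorth = 11.7 − 10.2 = 1.50.
Bearing = atan2(Δeast, Δnorth) mod 360° = 86.83° ≈ 087°.

087°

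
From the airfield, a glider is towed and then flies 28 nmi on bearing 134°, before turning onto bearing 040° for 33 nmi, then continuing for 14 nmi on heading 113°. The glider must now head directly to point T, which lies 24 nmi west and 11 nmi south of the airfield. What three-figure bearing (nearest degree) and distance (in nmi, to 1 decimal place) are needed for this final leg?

262°, 79.1 nmi

Leg 1 (134°, 28 nmi): east 28 sin 134° = 20.14, north 28 cos 134° = -19.45
Leg 2 (040°, 33 nmi): east 33 sin 40° = 21.21, north 33 cos 40° = 25.28
Leg 3 (113°, 14 nmi): east 14 sin 113° = 12.89, north 14 cos 113° = -5.47
Current position: (54.24, 0.36). Target: (-24, -11). Remaining: Δeast = -78.24, Δnorth = -11.36.
Bearing = atan2(-78.24, -11.36) mod 360° = 261.74°; distance = √((-78.24)² + (-11.36)²) = 79.061 nmi.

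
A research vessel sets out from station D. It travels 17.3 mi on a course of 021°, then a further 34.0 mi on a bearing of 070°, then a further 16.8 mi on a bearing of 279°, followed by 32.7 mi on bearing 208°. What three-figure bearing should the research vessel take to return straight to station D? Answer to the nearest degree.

256°

Leg 1 (021°, 17.3 mi): east 17.3 sin 21° = 6.20, north 17.3 cos 21° = 16.15
Leg 2 (070°, 34.0 mi): east 34.0 sin 70° = 31.95, north 34.0 cos 70° = 11.63
Leg 3 (279°, 16.8 mi): east 16.8 sin 279° = -16.59, north 16.8 cos 279° = 2.63
Leg 4 (208°, 32.7 mi): east 32.7 sin 208° = -15.35, north 32.7 cos 208° = -28.87
Net displacement: 6.20 east, 1.54 north. Direction back to start is (-6.20, -1.54): bearing = atan2(-6.20, -1.54) mod 360° = 256.10° ≈ 256°.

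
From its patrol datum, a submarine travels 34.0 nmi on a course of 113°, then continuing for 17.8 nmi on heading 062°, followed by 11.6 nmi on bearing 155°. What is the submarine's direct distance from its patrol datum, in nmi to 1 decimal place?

54.2 nmi

Leg 1 (113°, 34.0 nmi): east 34.0 sin 113° = 31.30, north 34.0 cos 113° = -13.28
Leg 2 (062°, 17.8 nmi): east 17.8 sin 62° = 15.72, north 17.8 cos 62° = 8.36
Leg 3 (155°, 11.6 nmi): east 11.6 sin 155° = 4.90, north 11.6 cos 155° = -10.51
Net: 51.92 east, -15.44 north. Distance = √((51.92)² + (-15.44)²) = 54.164 nmi.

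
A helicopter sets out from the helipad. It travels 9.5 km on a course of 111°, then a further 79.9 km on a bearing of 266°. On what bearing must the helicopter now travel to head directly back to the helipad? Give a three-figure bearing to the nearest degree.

Leg 1 (111°, 9.5 km): east 9.5 sin 111° = 8.87, north 9.5 cos 111° = -3.40
Leg 2 (266°, 79.9 km): east 79.9 sin 266° = -79.71, north 79.9 cos 266° = -5.57
Net displacement: -70.84 east, -8.98 north. Direction back to start is (70.84, 8.98): bearing = atan2(70.84, 8.98) mod 360° = 82.78° ≈ 083°.

083°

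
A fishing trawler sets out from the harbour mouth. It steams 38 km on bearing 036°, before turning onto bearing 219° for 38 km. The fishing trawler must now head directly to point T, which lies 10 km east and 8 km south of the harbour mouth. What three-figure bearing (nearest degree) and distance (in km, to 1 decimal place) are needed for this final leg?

129°, 14.8 km

Leg 1 (036°, 38 km): east 38 sin 36° = 22.34, north 38 cos 36° = 30.74
Leg 2 (219°, 38 km): east 38 sin 219° = -23.91, north 38 cos 219° = -29.53
Current position: (-1.58, 1.21). Target: (10, -8). Remaining: Δeast = 11.58, Δnorth = -9.21.
Bearing = atan2(11.58, -9.21) mod 360° = 128.50°; distance = √((11.58)² + (-9.21)²) = 14.795 km.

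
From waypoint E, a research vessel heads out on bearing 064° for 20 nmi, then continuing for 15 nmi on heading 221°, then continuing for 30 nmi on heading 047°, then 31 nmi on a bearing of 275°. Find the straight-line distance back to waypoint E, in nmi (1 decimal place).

Leg 1 (064°, 20 nmi): east 20 sin 64° = 17.98, north 20 cos 64° = 8.77
Leg 2 (221°, 15 nmi): east 15 sin 221° = -9.84, north 15 cos 221° = -11.32
Leg 3 (047°, 30 nmi): east 30 sin 47° = 21.94, north 30 cos 47° = 20.46
Leg 4 (275°, 31 nmi): east 31 sin 275° = -30.88, north 31 cos 275° = 2.70
Net: -0.81 east, 20.61 north. Distance = √((-0.81)² + (20.61)²) = 20.624 nmi.

20.6 nmi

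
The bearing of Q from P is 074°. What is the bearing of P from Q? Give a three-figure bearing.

254°

Back-bearing = 074° + 180° = 254°.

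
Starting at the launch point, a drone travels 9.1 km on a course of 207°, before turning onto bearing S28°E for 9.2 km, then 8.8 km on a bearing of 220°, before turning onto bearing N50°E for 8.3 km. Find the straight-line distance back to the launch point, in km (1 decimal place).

Leg 1 (207°, 9.1 km): east 9.1 sin 207° = -4.13, north 9.1 cos 207° = -8.11
Leg 2 (S28°E, 9.2 km): east 9.2 sin 152° = 4.32, north 9.2 cos 152° = -8.12
Leg 3 (220°, 8.8 km): east 8.8 sin 220° = -5.66, north 8.8 cos 220° = -6.74
Leg 4 (N50°E, 8.3 km): east 8.3 sin 50° = 6.36, north 8.3 cos 50° = 5.34
Net: 0.89 east, -17.64 north. Distance = √((0.89)² + (-17.64)²) = 17.660 km.

17.7 km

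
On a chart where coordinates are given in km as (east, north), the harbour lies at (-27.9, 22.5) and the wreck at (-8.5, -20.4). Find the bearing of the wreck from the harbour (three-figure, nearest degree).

156°

Δeast = -8.5 − -27.9 = 19.40; Δnorth = -20.4 − 22.5 = -42.90.
Bearing = atan2(Δeast, Δnorth) mod 360° = 155.67° ≈ 156°.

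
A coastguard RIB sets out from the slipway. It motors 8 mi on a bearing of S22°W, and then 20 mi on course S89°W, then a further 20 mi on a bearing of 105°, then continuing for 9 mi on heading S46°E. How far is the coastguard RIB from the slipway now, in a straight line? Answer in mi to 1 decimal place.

19.4 mi

Leg 1 (S22°W, 8 mi): east 8 sin 202° = -3.00, north 8 cos 202° = -7.42
Leg 2 (S89°W, 20 mi): east 20 sin 269° = -20.00, north 20 cos 269° = -0.35
Leg 3 (105°, 20 mi): east 20 sin 105° = 19.32, north 20 cos 105° = -5.18
Leg 4 (S46°E, 9 mi): east 9 sin 134° = 6.47, north 9 cos 134° = -6.25
Net: 2.80 east, -19.19 north. Distance = √((2.80)² + (-19.19)²) = 19.398 mi.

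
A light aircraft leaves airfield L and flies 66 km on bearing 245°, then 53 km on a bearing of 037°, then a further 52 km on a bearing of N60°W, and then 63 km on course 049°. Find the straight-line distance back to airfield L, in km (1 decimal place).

Leg 1 (245°, 66 km): east 66 sin 245° = -59.82, north 66 cos 245° = -27.89
Leg 2 (037°, 53 km): east 53 sin 37° = 31.90, north 53 cos 37° = 42.33
Leg 3 (N60°W, 52 km): east 52 sin 300° = -45.03, north 52 cos 300° = 26.00
Leg 4 (049°, 63 km): east 63 sin 49° = 47.55, north 63 cos 49° = 41.33
Net: -25.41 east, 81.77 north. Distance = √((-25.41)² + (81.77)²) = 85.623 km.

85.6 km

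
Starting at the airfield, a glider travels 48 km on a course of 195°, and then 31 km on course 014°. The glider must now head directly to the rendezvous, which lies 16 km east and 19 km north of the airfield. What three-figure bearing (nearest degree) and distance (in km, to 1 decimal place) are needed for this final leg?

Leg 1 (195°, 48 km): east 48 sin 195° = -12.42, north 48 cos 195° = -46.36
Leg 2 (014°, 31 km): east 31 sin 14° = 7.50, north 31 cos 14° = 30.08
Current position: (-4.92, -16.29). Target: (16, 19). Remaining: Δeast = 20.92, Δnorth = 35.29.
Bearing = atan2(20.92, 35.29) mod 360° = 30.67°; distance = √((20.92)² + (35.29)²) = 41.023 km.

031°, 41.0 km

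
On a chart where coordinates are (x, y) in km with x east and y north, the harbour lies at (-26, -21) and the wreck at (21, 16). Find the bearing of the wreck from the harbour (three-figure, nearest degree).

052°

Δeast = 21 − -26 = 47.00; Δnorth = 16 − -21 = 37.00.
Bearing = atan2(Δeast, Δnorth) mod 360° = 51.79° ≈ 052°.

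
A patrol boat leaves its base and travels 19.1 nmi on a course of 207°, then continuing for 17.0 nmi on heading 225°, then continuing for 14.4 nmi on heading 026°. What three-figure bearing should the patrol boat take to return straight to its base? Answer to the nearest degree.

Leg 1 (207°, 19.1 nmi): east 19.1 sin 207° = -8.67, north 19.1 cos 207° = -17.02
Leg 2 (225°, 17.0 nmi): east 17.0 sin 225° = -12.02, north 17.0 cos 225° = -12.02
Leg 3 (026°, 14.4 nmi): east 14.4 sin 26° = 6.31, north 14.4 cos 26° = 12.94
Net displacement: -14.38 east, -16.10 north. Direction back to start is (14.38, 16.10): bearing = atan2(14.38, 16.10) mod 360° = 41.78° ≈ 042°.

042°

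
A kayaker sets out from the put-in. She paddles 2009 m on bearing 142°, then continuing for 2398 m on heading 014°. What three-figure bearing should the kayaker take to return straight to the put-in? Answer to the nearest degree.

Leg 1 (142°, 2009 m): east 2009 sin 142° = 1236.86, north 2009 cos 142° = -1583.11
Leg 2 (014°, 2398 m): east 2398 sin 14° = 580.13, north 2398 cos 14° = 2326.77
Net displacement: 1816.99 east, 743.66 north. Direction back to start is (-1816.99, -743.66): bearing = atan2(-1816.99, -743.66) mod 360° = 247.74° ≈ 248°.

248°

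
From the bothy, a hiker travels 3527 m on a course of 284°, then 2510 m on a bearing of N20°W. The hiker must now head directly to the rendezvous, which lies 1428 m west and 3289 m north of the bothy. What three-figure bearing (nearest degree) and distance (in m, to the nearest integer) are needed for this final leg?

Leg 1 (284°, 3527 m): east 3527 sin 284° = -3422.23, north 3527 cos 284° = 853.26
Leg 2 (N20°W, 2510 m): east 2510 sin 340° = -858.47, north 2510 cos 340° = 2358.63
Current position: (-4280.70, 3211.89). Target: (-1428, 3289). Remaining: Δeast = 2852.70, Δnorth = 77.11.
Bearing = atan2(2852.70, 77.11) mod 360° = 88.45°; distance = √((2852.70)² + (77.11)²) = 2853.746 m.

088°, 2854 m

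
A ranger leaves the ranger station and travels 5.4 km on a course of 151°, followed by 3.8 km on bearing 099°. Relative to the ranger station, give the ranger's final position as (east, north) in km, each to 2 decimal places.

Leg 1 (151°, 5.4 km): east 5.4 sin 151° = 2.62, north 5.4 cos 151° = -4.72
Leg 2 (099°, 3.8 km): east 3.8 sin 99° = 3.75, north 3.8 cos 99° = -0.59
Summing: 6.37 km east, -5.32 km north → (6.37, -5.32).

(6.37, -5.32)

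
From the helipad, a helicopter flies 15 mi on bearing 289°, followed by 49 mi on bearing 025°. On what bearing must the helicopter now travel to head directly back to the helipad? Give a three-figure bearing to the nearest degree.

188°

Leg 1 (289°, 15 mi): east 15 sin 289° = -14.18, north 15 cos 289° = 4.88
Leg 2 (025°, 49 mi): east 49 sin 25° = 20.71, north 49 cos 25° = 44.41
Net displacement: 6.53 east, 49.29 north. Direction back to start is (-6.53, -49.29): bearing = atan2(-6.53, -49.29) mod 360° = 187.54° ≈ 188°.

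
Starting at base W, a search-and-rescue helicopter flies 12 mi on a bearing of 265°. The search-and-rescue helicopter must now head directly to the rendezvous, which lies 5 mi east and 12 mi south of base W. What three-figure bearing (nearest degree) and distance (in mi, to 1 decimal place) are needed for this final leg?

Leg 1 (265°, 12 mi): east 12 sin 265° = -11.95, north 12 cos 265° = -1.05
Current position: (-11.95, -1.05). Target: (5, -12). Remaining: Δeast = 16.95, Δnorth = -10.95.
Bearing = atan2(16.95, -10.95) mod 360° = 122.87°; distance = √((16.95)² + (-10.95)²) = 20.185 mi.

123°, 20.2 mi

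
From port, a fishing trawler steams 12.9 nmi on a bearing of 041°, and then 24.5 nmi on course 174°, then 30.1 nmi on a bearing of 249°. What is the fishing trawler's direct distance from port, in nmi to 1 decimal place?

30.6 nmi

Leg 1 (041°, 12.9 nmi): east 12.9 sin 41° = 8.46, north 12.9 cos 41° = 9.74
Leg 2 (174°, 24.5 nmi): east 24.5 sin 174° = 2.56, north 24.5 cos 174° = -24.37
Leg 3 (249°, 30.1 nmi): east 30.1 sin 249° = -28.10, north 30.1 cos 249° = -10.79
Net: -17.08 east, -25.42 north. Distance = √((-17.08)² + (-25.42)²) = 30.621 nmi.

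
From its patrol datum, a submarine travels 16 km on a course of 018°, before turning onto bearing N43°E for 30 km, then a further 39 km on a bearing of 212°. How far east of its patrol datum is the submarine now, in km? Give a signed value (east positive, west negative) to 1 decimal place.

Leg 1 (018°, 16 km): east 16 sin 18° = 4.94, north 16 cos 18° = 15.22
Leg 2 (N43°E, 30 km): east 30 sin 43° = 20.46, north 30 cos 43° = 21.94
Leg 3 (212°, 39 km): east 39 sin 212° = -20.67, north 39 cos 212° = -33.07
Net east component: 4.74 km.

4.7 km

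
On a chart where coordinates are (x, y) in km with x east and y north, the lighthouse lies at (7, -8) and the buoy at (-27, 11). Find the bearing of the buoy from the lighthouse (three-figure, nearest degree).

Δeast = -27 − 7 = -34.00; Δnorth = 11 − -8 = 19.00.
Bearing = atan2(Δeast, Δnorth) mod 360° = 299.20° ≈ 299°.

299°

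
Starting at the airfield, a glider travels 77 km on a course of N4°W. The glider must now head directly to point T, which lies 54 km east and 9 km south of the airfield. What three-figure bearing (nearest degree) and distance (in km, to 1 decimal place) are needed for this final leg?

Leg 1 (N4°W, 77 km): east 77 sin 356° = -5.37, north 77 cos 356° = 76.81
Current position: (-5.37, 76.81). Target: (54, -9). Remaining: Δeast = 59.37, Δnorth = -85.81.
Bearing = atan2(59.37, -85.81) mod 360° = 145.32°; distance = √((59.37)² + (-85.81)²) = 104.349 km.

145°, 104.3 km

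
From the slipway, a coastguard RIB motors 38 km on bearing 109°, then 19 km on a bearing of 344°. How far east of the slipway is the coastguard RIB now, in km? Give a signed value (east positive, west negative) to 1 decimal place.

Leg 1 (109°, 38 km): east 38 sin 109° = 35.93, north 38 cos 109° = -12.37
Leg 2 (344°, 19 km): east 19 sin 344° = -5.24, north 19 cos 344° = 18.26
Net east component: 30.69 km.

30.7 km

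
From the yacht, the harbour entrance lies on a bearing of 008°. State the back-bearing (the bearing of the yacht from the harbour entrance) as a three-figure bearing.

188°

Back-bearing = 008° + 180° = 188°.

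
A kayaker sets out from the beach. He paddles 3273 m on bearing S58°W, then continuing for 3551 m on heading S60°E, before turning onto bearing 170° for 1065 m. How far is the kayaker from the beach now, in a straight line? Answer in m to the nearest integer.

4584 m

Leg 1 (S58°W, 3273 m): east 3273 sin 238° = -2775.66, north 3273 cos 238° = -1734.43
Leg 2 (S60°E, 3551 m): east 3551 sin 120° = 3075.26, north 3551 cos 120° = -1775.50
Leg 3 (170°, 1065 m): east 1065 sin 170° = 184.94, north 1065 cos 170° = -1048.82
Net: 484.53 east, -4558.75 north. Distance = √((484.53)² + (-4558.75)²) = 4584.423 m.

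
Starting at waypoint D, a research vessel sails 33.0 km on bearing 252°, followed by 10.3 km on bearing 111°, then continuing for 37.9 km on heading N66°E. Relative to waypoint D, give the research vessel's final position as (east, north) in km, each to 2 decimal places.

(12.85, 1.53)

Leg 1 (252°, 33.0 km): east 33.0 sin 252° = -31.38, north 33.0 cos 252° = -10.20
Leg 2 (111°, 10.3 km): east 10.3 sin 111° = 9.62, north 10.3 cos 111° = -3.69
Leg 3 (N66°E, 37.9 km): east 37.9 sin 66° = 34.62, north 37.9 cos 66° = 15.42
Summing: 12.85 km east, 1.53 km north → (12.85, 1.53).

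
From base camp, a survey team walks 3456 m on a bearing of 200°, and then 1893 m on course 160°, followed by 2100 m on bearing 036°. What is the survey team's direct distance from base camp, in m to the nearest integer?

Leg 1 (200°, 3456 m): east 3456 sin 200° = -1182.02, north 3456 cos 200° = -3247.58
Leg 2 (160°, 1893 m): east 1893 sin 160° = 647.44, north 1893 cos 160° = -1778.84
Leg 3 (036°, 2100 m): east 2100 sin 36° = 1234.35, north 2100 cos 36° = 1698.94
Net: 699.77 east, -3327.48 north. Distance = √((699.77)² + (-3327.48)²) = 3400.265 m.

3400 m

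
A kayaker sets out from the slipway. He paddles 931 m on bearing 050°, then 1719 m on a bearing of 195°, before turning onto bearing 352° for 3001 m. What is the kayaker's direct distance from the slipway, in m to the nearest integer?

1916 m

Leg 1 (050°, 931 m): east 931 sin 50° = 713.19, north 931 cos 50° = 598.44
Leg 2 (195°, 1719 m): east 1719 sin 195° = -444.91, north 1719 cos 195° = -1660.43
Leg 3 (352°, 3001 m): east 3001 sin 352° = -417.66, north 3001 cos 352° = 2971.79
Net: -149.38 east, 1909.80 north. Distance = √((-149.38)² + (1909.80)²) = 1915.636 m.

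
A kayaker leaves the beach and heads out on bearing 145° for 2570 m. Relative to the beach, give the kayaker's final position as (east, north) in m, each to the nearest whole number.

Leg 1 (145°, 2570 m): east 2570 sin 145° = 1474.09, north 2570 cos 145° = -2105.22
Summing: 1474.09 m east, -2105.22 m north → (1474, -2105).

(1474, -2105)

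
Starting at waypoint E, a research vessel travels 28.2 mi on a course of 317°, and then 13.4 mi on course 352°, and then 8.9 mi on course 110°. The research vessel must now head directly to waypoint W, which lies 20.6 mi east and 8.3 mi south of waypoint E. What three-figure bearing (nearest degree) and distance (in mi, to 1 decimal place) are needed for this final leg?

Leg 1 (317°, 28.2 mi): east 28.2 sin 317° = -19.23, north 28.2 cos 317° = 20.62
Leg 2 (352°, 13.4 mi): east 13.4 sin 352° = -1.86, north 13.4 cos 352° = 13.27
Leg 3 (110°, 8.9 mi): east 8.9 sin 110° = 8.36, north 8.9 cos 110° = -3.04
Current position: (-12.73, 30.85). Target: (20.6, -8.3). Remaining: Δeast = 33.33, Δnorth = -39.15.
Bearing = atan2(33.33, -39.15) mod 360° = 139.59°; distance = √((33.33)² + (-39.15)²) = 51.418 mi.

140°, 51.4 mi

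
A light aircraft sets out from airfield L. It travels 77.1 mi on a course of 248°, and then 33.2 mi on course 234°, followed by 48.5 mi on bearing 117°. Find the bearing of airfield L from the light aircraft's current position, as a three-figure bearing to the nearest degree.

038°

Leg 1 (248°, 77.1 mi): east 77.1 sin 248° = -71.49, north 77.1 cos 248° = -28.88
Leg 2 (234°, 33.2 mi): east 33.2 sin 234° = -26.86, north 33.2 cos 234° = -19.51
Leg 3 (117°, 48.5 mi): east 48.5 sin 117° = 43.21, north 48.5 cos 117° = -22.02
Net displacement: -55.13 east, -70.42 north. Direction back to start is (55.13, 70.42): bearing = atan2(55.13, 70.42) mod 360° = 38.06° ≈ 038°.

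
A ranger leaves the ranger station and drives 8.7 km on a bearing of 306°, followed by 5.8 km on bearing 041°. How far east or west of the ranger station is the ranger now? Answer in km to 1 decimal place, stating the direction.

3.2 km west

Leg 1 (306°, 8.7 km): east 8.7 sin 306° = -7.04, north 8.7 cos 306° = 5.11
Leg 2 (041°, 5.8 km): east 5.8 sin 41° = 3.81, north 5.8 cos 41° = 4.38
Net east component: -3.23 km.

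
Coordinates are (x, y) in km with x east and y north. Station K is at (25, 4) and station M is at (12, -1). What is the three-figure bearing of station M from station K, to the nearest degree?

Δeast = 12 − 25 = -13.00; Δnorth = -1 − 4 = -5.00.
Bearing = atan2(Δeast, Δnorth) mod 360° = 248.96° ≈ 249°.

249°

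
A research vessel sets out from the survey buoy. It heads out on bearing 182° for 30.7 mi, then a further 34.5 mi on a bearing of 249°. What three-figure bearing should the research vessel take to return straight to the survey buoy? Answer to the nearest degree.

038°

Leg 1 (182°, 30.7 mi): east 30.7 sin 182° = -1.07, north 30.7 cos 182° = -30.68
Leg 2 (249°, 34.5 mi): east 34.5 sin 249° = -32.21, north 34.5 cos 249° = -12.36
Net displacement: -33.28 east, -43.04 north. Direction back to start is (33.28, 43.04): bearing = atan2(33.28, 43.04) mod 360° = 37.71° ≈ 038°.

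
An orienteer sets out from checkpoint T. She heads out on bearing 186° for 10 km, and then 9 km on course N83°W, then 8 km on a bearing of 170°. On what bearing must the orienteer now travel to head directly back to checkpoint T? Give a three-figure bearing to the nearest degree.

Leg 1 (186°, 10 km): east 10 sin 186° = -1.05, north 10 cos 186° = -9.95
Leg 2 (N83°W, 9 km): east 9 sin 277° = -8.93, north 9 cos 277° = 1.10
Leg 3 (170°, 8 km): east 8 sin 170° = 1.39, north 8 cos 170° = -7.88
Net displacement: -8.59 east, -16.73 north. Direction back to start is (8.59, 16.73): bearing = atan2(8.59, 16.73) mod 360° = 27.18° ≈ 027°.

027°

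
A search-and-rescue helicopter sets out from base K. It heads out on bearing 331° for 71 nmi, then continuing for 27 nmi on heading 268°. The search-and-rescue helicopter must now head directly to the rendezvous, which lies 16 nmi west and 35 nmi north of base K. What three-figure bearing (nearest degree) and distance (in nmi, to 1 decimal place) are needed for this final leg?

120°, 52.4 nmi

Leg 1 (331°, 71 nmi): east 71 sin 331° = -34.42, north 71 cos 331° = 62.10
Leg 2 (268°, 27 nmi): east 27 sin 268° = -26.98, north 27 cos 268° = -0.94
Current position: (-61.41, 61.16). Target: (-16, 35). Remaining: Δeast = 45.41, Δnorth = -26.16.
Bearing = atan2(45.41, -26.16) mod 360° = 119.94°; distance = √((45.41)² + (-26.16)²) = 52.400 nmi.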